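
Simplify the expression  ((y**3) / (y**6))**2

Inside the bracket: (y**-3)
Raise to the power 2: (y**-6)

y**(-6)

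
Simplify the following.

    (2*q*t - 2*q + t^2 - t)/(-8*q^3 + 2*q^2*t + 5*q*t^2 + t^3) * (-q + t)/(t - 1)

Factor: 2*q*t - 2*q + t^2 - t = (2*q + t)*(t - 1);  -8*q^3 + 2*q^2*t + 5*q*t^2 + t^3 = (4*q + t)*(-q + t)*(2*q + t)
Cancel the common factors (2*q + t), (-q + t), (t - 1).

1/(4*q + t)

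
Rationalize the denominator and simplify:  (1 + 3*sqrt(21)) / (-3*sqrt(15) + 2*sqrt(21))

Multiply numerator and denominator by 2*sqrt(21) + 3*sqrt(15).
Denominator becomes -51; numerator becomes 2*sqrt(21) + 3*sqrt(15) + 126 + 27*sqrt(35).

(-27*sqrt(35) - 126 - 3*sqrt(15) - 2*sqrt(21))/51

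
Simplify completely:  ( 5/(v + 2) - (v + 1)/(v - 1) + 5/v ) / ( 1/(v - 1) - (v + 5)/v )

Numerator: 5/(v + 2) - (v + 1)/(v - 1) + 5/v = (-v^3 + 7*v^2 - 2*v - 10)/(v^3 + v^2 - 2*v)
Denominator: 1/(v - 1) - (v + 5)/v = (-v^2 - 3*v + 5)/(v^2 - v)
Divide: ((-v^3 + 7*v^2 - 2*v - 10)/(v^3 + v^2 - 2*v)) · ((v^2 - v)/(-v^2 - 3*v + 5)) = (v^3 - 7*v^2 + 2*v + 10)/(v^3 + 5*v^2 + v - 10)

(v^3 - 7*v^2 + 2*v + 10)/(v^3 + 5*v^2 + v - 10)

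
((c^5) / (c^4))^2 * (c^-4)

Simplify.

c^(-2)

Inside the bracket: c^1
Raise to the power 2: c^2
Multiply by (c^-4): add exponents.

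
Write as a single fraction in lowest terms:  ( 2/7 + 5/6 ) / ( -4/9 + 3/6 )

141/7

Numerator: 2/7 + 5/6 = 47/42
Denominator: -4/9 + 3/6 = 1/18
Divide: (47/42) · (18) = 141/7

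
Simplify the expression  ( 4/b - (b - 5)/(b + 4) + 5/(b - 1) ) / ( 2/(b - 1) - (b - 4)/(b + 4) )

Numerator: 4/b - (b - 5)/(b + 4) + 5/(b - 1) = (-b^3 + 15*b^2 + 27*b - 16)/(b^3 + 3*b^2 - 4*b)
Denominator: 2/(b - 1) - (b - 4)/(b + 4) = (-b^2 + 7*b + 4)/(b^2 + 3*b - 4)
Divide: ((-b^3 + 15*b^2 + 27*b - 16)/(b^3 + 3*b^2 - 4*b)) · ((b^2 + 3*b - 4)/(-b^2 + 7*b + 4)) = (b^3 - 15*b^2 - 27*b + 16)/(b^3 - 7*b^2 - 4*b)

(b^3 - 15*b^2 - 27*b + 16)/(b^3 - 7*b^2 - 4*b)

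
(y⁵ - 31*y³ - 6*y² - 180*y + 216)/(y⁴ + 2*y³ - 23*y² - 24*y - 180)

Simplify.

Factor: y⁵ - 31*y³ - 6*y² - 180*y + 216 = (y - 6)·(y + 6)·(y - 1)·(y² + y + 6);  y⁴ + 2*y³ - 23*y² - 24*y - 180 = (y² + y + 6)·(y + 6)·(y - 5)
Cancel the common factors (y² + y + 6), (y + 6).

(y² - 7*y + 6)/(y - 5)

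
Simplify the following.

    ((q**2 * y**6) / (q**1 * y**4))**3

q**3*y**6

Inside the bracket: q**1 * y**2
Raise to the power 3: q**3 * y**6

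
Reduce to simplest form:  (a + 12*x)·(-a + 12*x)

-a² + 144*x²

Difference of squares with P = 12*x, Q = a.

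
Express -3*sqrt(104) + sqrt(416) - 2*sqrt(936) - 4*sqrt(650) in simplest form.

-34*sqrt(26)

3*sqrt(104) = 6*sqrt(26); sqrt(416) = 4*sqrt(26); 2*sqrt(936) = 12*sqrt(26); 4*sqrt(650) = 20*sqrt(26)
Combine: (-6 + 4 - 12 - 20)·sqrt(26) = -34*sqrt(26)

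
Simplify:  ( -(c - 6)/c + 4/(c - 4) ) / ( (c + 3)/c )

(-c² + 14*c - 24)/(c² - c - 12)

Numerator: -(c - 6)/c + 4/(c - 4) = (-c² + 14*c - 24)/(c² - 4*c)
Denominator: (c + 3)/c = (c + 3)/c
Divide: ((-c² + 14*c - 24)/(c² - 4*c)) · (c/(c + 3)) = (-c² + 14*c - 24)/(c² - c - 12)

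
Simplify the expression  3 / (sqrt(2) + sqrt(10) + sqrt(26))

(-27*sqrt(10) - 51*sqrt(2) + 6*sqrt(130) + 21*sqrt(26))/58

Group as (sqrt(2) + sqrt(26)) + sqrt(10); multiply by (sqrt(2) + sqrt(26)) - sqrt(10), then rationalise the remaining surd.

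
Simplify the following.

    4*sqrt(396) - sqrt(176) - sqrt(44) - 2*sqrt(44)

14*sqrt(11)

4*sqrt(396) = 24*sqrt(11); sqrt(176) = 4*sqrt(11); sqrt(44) = 2*sqrt(11); 2*sqrt(44) = 4*sqrt(11)
Combine: (24 - 4 - 2 - 4)·sqrt(11) = 14*sqrt(11)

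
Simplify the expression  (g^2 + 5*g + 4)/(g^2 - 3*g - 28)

Factor: g^2 + 5*g + 4 = (g + 4)*(g + 1);  g^2 - 3*g - 28 = (g + 4)*(g - 7)
Cancel the common factor (g + 4).

(g + 1)/(g - 7)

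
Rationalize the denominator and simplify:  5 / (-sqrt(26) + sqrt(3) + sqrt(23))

(15*sqrt(23) + 115*sqrt(3) + 5*sqrt(1794))/138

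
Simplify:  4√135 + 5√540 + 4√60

4√135 = 12*√15; 5√540 = 30*√15; 4√60 = 8*√15
Combine: (12 + 30 + 8)·√15 = 50*√15

50*√15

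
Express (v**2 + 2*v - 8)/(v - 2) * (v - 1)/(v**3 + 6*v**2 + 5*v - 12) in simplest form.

1/(v + 3)

Factor: v**2 + 2*v - 8 = (v + 4)*(v - 2);  v**3 + 6*v**2 + 5*v - 12 = (v + 4)*(v - 1)*(v + 3)
Cancel the common factors (v + 4), (v - 2), (v - 1).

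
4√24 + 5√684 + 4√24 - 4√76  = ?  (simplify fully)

4√24 = 8*√6; 5√684 = 30*√19; 4√24 = 8*√6; 4√76 = 8*√19

16*√6 + 22*√19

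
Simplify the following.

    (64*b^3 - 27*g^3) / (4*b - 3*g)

(4*b)^3 - (3*g)^3 = (4*b - 3*g)(16*b^2 + 12*b*g + 9*g^2).

16*b^2 + 12*b*g + 9*g^2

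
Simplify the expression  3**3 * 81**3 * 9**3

3**21

3**3 = 3**3; 81**3 = 3**12; 9**3 = 3**6
Combine exponents: 3**21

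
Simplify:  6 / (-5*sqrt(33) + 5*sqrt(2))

(-6*sqrt(33) - 6*sqrt(2))/155

Multiply numerator and denominator by 5*sqrt(2) + 5*sqrt(33).
Denominator becomes -775; numerator becomes 30*sqrt(2) + 30*sqrt(33).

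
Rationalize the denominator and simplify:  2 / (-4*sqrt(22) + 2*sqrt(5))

(-2*sqrt(22) - sqrt(5))/83

Multiply numerator and denominator by 2*sqrt(5) + 4*sqrt(22).
Denominator becomes -332; numerator becomes 4*sqrt(5) + 8*sqrt(22).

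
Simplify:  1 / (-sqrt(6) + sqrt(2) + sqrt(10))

Group as (sqrt(2) + sqrt(10)) - sqrt(6); multiply by (sqrt(2) + sqrt(10)) + sqrt(6), then rationalise the remaining surd.

(-3*sqrt(6) - sqrt(10) + 7*sqrt(2) + 2*sqrt(30))/22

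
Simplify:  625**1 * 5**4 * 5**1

5**9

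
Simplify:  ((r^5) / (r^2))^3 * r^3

r^12

Inside the bracket: r^3
Raise to the power 3: r^9
Multiply by r^3: add exponents.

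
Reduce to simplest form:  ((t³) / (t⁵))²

t^(-4)

Inside the bracket: (t^-2)
Raise to the power 2: (t^-4)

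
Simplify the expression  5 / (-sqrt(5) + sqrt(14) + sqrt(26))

(-175*sqrt(5) - 35*sqrt(26) + 85*sqrt(14) + 20*sqrt(455))/231

Group as (sqrt(14) + sqrt(26)) - sqrt(5); multiply by (sqrt(14) + sqrt(26)) + sqrt(5), then rationalise the remaining surd.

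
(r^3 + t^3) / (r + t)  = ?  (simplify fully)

r^2 - r*t + t^2

Apply the sum-of-cubes factorisation and cancel (r + t).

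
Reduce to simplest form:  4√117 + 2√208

4√117 = 12*√13; 2√208 = 8*√13
Combine: (12 + 8)·√13 = 20*√13

20*√13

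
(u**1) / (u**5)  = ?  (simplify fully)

Quotient: (u**-4)

u**(-4)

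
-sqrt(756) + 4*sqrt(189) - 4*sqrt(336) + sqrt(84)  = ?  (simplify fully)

-8*sqrt(21)

sqrt(756) = 6*sqrt(21); 4*sqrt(189) = 12*sqrt(21); 4*sqrt(336) = 16*sqrt(21); sqrt(84) = 2*sqrt(21)
Combine: (-6 + 12 - 16 + 2)·sqrt(21) = -8*sqrt(21)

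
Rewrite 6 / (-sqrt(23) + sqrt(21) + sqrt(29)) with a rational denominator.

(-54*sqrt(23) + 30*sqrt(29) + 62*sqrt(21) + 4*sqrt(14007))/569

Group as (sqrt(21) + sqrt(29)) - sqrt(23); multiply by (sqrt(21) + sqrt(29)) + sqrt(23), then rationalise the remaining surd.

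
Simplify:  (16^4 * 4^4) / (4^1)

2^22

16^4 = 2^16; 4^4 = 2^8; 4^1 = 2^2
Combine exponents: 2^22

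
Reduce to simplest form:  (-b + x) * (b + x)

Telescope via difference of squares: (x+b)(x-b) = -b^2 + x^2.

-b^2 + x^2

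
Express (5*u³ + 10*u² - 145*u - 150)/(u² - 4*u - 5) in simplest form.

5*u + 30

Factor: 5*u³ + 10*u² - 145*u - 150 = 5·(u + 6)·(u - 5)·(u + 1);  u² - 4*u - 5 = (u - 5)·(u + 1)
Cancel the common factors (u + 1), (u - 5).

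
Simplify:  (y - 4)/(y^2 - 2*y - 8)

1/(y + 2)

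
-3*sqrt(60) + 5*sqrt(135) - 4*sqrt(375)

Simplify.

-11*sqrt(15)

3*sqrt(60) = 6*sqrt(15); 5*sqrt(135) = 15*sqrt(15); 4*sqrt(375) = 20*sqrt(15)
Combine: (-6 + 15 - 20)·sqrt(15) = -11*sqrt(15)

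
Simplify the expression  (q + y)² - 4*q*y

(q - y)²

Expand the square and combine the 4*q*y term.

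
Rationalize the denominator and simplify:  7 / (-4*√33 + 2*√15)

Multiply numerator and denominator by 2*√15 + 4*√33.
Denominator becomes -468; numerator becomes 14*√15 + 28*√33.

(-14*√33 - 7*√15)/234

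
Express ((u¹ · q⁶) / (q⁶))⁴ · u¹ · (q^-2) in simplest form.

Inside the bracket: u¹
Raise to the power 4: u⁴
Multiply by u¹ · (q^-2): add exponents.

u⁵/q²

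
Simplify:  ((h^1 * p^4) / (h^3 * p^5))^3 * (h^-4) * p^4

Inside the bracket: (h^-2) * (p^-1)
Raise to the power 3: (h^-6) * (p^-3)
Multiply by (h^-4) * p^4: add exponents.

p/h^10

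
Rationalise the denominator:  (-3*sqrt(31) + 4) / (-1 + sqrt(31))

Multiply numerator and denominator by -sqrt(31) - 1.
Denominator becomes -30; numerator becomes -sqrt(31) + 89.

(-89 + sqrt(31))/30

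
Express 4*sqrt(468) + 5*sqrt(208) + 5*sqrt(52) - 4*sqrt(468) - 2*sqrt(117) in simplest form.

4*sqrt(468) = 24*sqrt(13); 5*sqrt(208) = 20*sqrt(13); 5*sqrt(52) = 10*sqrt(13); 4*sqrt(468) = 24*sqrt(13); 2*sqrt(117) = 6*sqrt(13)
Combine: (24 + 20 + 10 - 24 - 6)·sqrt(13) = 24*sqrt(13)

24*sqrt(13)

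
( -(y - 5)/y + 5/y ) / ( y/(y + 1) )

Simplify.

(-y² + 9*y + 10)/y²

Numerator: -(y - 5)/y + 5/y = (-y + 10)/y
Denominator: y/(y + 1) = y/(y + 1)
Divide: ((-y + 10)/y) · ((y + 1)/y) = (-y² + 9*y + 10)/y²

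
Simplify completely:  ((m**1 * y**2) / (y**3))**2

Inside the bracket: m**1 * (y**-1)
Raise to the power 2: m**2 * (y**-2)

m**2/y**2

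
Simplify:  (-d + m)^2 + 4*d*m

(d + m)^2

Expand the square and combine the 4*d*m term.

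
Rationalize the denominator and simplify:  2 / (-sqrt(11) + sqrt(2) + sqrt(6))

Group as (sqrt(2) + sqrt(6)) - sqrt(11); multiply by (sqrt(2) + sqrt(6)) + sqrt(11), then rationalise the remaining surd.

(6*sqrt(11) + 14*sqrt(6) + 30*sqrt(2) + 8*sqrt(33))/39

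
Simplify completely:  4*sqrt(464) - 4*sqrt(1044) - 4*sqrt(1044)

4*sqrt(464) = 16*sqrt(29); 4*sqrt(1044) = 24*sqrt(29); 4*sqrt(1044) = 24*sqrt(29)
Combine: (16 - 24 - 24)·sqrt(29) = -32*sqrt(29)

-32*sqrt(29)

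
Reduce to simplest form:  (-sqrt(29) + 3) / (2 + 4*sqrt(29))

Multiply numerator and denominator by -4*sqrt(29) + 2.
Denominator becomes -460; numerator becomes -14*sqrt(29) + 122.

(-61 + 7*sqrt(29))/230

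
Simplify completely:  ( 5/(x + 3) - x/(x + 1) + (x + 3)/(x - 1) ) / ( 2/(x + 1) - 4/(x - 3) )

(-5*x^3 + 6*x^2 + 25*x + 6)/(x^3 + 7*x^2 + 7*x - 15)

Numerator: 5/(x + 3) - x/(x + 1) + (x + 3)/(x - 1) = (10*x^2 + 18*x + 4)/(x^3 + 3*x^2 - x - 3)
Denominator: 2/(x + 1) - 4/(x - 3) = (-2*x - 10)/(x^2 - 2*x - 3)
Divide: ((10*x^2 + 18*x + 4)/(x^3 + 3*x^2 - x - 3)) · ((x^2 - 2*x - 3)/(-2*x - 10)) = (-5*x^3 + 6*x^2 + 25*x + 6)/(x^3 + 7*x^2 + 7*x - 15)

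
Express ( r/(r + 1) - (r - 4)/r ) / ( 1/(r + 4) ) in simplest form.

(3*r^2 + 16*r + 16)/(r^2 + r)

Numerator: r/(r + 1) - (r - 4)/r = (3*r + 4)/(r^2 + r)
Denominator: 1/(r + 4) = 1/(r + 4)
Divide: ((3*r + 4)/(r^2 + r)) · (r + 4) = (3*r^2 + 16*r + 16)/(r^2 + r)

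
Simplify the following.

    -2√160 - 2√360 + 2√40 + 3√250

2√160 = 8*√10; 2√360 = 12*√10; 2√40 = 4*√10; 3√250 = 15*√10
Combine: (-8 - 12 + 4 + 15)·√10 = -√10

-√10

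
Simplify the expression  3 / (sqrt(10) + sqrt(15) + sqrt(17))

Group as (sqrt(15) + sqrt(17)) + sqrt(10); multiply by (sqrt(15) + sqrt(17)) - sqrt(10), then rationalise the remaining surd.

(-15*sqrt(102) + 12*sqrt(17) + 18*sqrt(15) + 33*sqrt(10))/268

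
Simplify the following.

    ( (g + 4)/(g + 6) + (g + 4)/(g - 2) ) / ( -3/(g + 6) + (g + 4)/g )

Numerator: (g + 4)/(g + 6) + (g + 4)/(g - 2) = (2*g^2 + 12*g + 16)/(g^2 + 4*g - 12)
Denominator: -3/(g + 6) + (g + 4)/g = (g^2 + 7*g + 24)/(g^2 + 6*g)
Divide: ((2*g^2 + 12*g + 16)/(g^2 + 4*g - 12)) · ((g^2 + 6*g)/(g^2 + 7*g + 24)) = (2*g^3 + 12*g^2 + 16*g)/(g^3 + 5*g^2 + 10*g - 48)

(2*g^3 + 12*g^2 + 16*g)/(g^3 + 5*g^2 + 10*g - 48)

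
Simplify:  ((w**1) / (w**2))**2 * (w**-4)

w**(-6)

Inside the bracket: (w**-1)
Raise to the power 2: (w**-2)
Multiply by (w**-4): add exponents.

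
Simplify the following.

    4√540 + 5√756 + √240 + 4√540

4√540 = 24*√15; 5√756 = 30*√21; √240 = 4*√15; 4√540 = 24*√15

30*√21 + 52*√15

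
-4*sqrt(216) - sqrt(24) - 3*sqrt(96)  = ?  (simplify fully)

-38*sqrt(6)

4*sqrt(216) = 24*sqrt(6); sqrt(24) = 2*sqrt(6); 3*sqrt(96) = 12*sqrt(6)
Combine: (-24 - 2 - 12)·sqrt(6) = -38*sqrt(6)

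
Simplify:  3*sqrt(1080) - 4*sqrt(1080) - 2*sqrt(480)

-14*sqrt(30)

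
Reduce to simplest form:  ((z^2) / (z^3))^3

Inside the bracket: (z^-1)
Raise to the power 3: (z^-3)

z^(-3)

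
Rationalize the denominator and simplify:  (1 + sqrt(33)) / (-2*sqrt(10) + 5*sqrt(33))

(2*sqrt(10) + 5*sqrt(33) + 2*sqrt(330) + 165)/785

Multiply numerator and denominator by 2*sqrt(10) + 5*sqrt(33).
Denominator becomes 785; numerator becomes 2*sqrt(10) + 5*sqrt(33) + 2*sqrt(330) + 165.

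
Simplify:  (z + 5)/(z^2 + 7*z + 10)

Factor: z^2 + 7*z + 10 = (z + 2)*(z + 5)
Cancel the common factor (z + 5).

1/(z + 2)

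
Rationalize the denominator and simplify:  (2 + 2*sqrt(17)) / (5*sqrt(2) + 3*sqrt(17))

Multiply numerator and denominator by -5*sqrt(2) + 3*sqrt(17).
Denominator becomes 103; numerator becomes -10*sqrt(34) - 10*sqrt(2) + 6*sqrt(17) + 102.

(-10*sqrt(34) - 10*sqrt(2) + 6*sqrt(17) + 102)/103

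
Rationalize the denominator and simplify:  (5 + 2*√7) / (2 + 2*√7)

Multiply numerator and denominator by -2*√7 + 2.
Denominator becomes -24; numerator becomes -18 - 6*√7.

(√7 + 3)/4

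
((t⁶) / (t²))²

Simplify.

Inside the bracket: t⁴
Raise to the power 2: t⁸

t⁸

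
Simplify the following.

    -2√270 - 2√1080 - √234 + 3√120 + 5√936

-12*√30 + 27*√26

2√270 = 6*√30; 2√1080 = 12*√30; √234 = 3*√26; 3√120 = 6*√30; 5√936 = 30*√26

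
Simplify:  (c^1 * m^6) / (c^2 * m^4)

Quotient: (c^-1) * m^2

m^2/c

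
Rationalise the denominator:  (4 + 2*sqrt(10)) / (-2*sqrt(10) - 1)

Multiply numerator and denominator by -1 + 2*sqrt(10).
Denominator becomes -39; numerator becomes 6*sqrt(10) + 36.

(-12 - 2*sqrt(10))/13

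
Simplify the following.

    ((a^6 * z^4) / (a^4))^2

a^4*z^8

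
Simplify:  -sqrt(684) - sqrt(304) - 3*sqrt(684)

-28*sqrt(19)

sqrt(684) = 6*sqrt(19); sqrt(304) = 4*sqrt(19); 3*sqrt(684) = 18*sqrt(19)
Combine: (-6 - 4 - 18)·sqrt(19) = -28*sqrt(19)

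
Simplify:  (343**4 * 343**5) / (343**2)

7**21

343**4 = 7**12; 343**5 = 7**15; 343**2 = 7**6
Combine exponents: 7**21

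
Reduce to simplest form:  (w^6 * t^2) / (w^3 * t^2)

w^3

Quotient: w^3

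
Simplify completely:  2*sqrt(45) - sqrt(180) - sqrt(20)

-2*sqrt(5)

2*sqrt(45) = 6*sqrt(5); sqrt(180) = 6*sqrt(5); sqrt(20) = 2*sqrt(5)
Combine: (6 - 6 - 2)·sqrt(5) = -2*sqrt(5)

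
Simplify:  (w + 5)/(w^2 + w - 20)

1/(w - 4)

Factor: w^2 + w - 20 = (w - 4)*(w + 5)
Cancel the common factor (w + 5).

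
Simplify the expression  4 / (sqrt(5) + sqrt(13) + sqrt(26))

(-26*sqrt(10) - 8*sqrt(26) + 18*sqrt(13) + 34*sqrt(5))/49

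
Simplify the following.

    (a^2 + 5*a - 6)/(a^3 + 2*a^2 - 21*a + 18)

1/(a - 3)

Factor: a^2 + 5*a - 6 = (a - 1)*(a + 6);  a^3 + 2*a^2 - 21*a + 18 = (a - 1)*(a + 6)*(a - 3)
Cancel the common factors (a - 1), (a + 6).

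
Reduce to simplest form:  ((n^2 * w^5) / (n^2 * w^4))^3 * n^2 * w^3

Inside the bracket: w^1
Raise to the power 3: w^3
Multiply by n^2 * w^3: add exponents.

n^2*w^6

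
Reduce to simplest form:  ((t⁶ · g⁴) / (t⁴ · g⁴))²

t⁴

Inside the bracket: t²
Raise to the power 2: t⁴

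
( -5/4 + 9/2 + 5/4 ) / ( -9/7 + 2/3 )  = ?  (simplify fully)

-189/26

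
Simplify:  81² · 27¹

81² = 3^8; 27¹ = 3^3
Combine exponents: 3^11

3^11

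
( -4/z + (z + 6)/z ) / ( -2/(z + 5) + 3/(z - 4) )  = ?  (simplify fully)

(z³ + 3*z² - 18*z - 40)/(z² + 23*z)

Numerator: -4/z + (z + 6)/z = (z + 2)/z
Denominator: -2/(z + 5) + 3/(z - 4) = (z + 23)/(z² + z - 20)
Divide: ((z + 2)/z) · ((z² + z - 20)/(z + 23)) = (z³ + 3*z² - 18*z - 40)/(z² + 23*z)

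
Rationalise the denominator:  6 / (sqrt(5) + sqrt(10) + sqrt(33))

Group as (sqrt(5) + sqrt(10)) + sqrt(33); multiply by (sqrt(5) + sqrt(10)) - sqrt(33), then rationalise the remaining surd.

(-42*sqrt(10) - 57*sqrt(5) + 15*sqrt(66) + 27*sqrt(33))/31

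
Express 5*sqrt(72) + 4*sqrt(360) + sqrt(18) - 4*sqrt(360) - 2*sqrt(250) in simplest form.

-10*sqrt(10) + 33*sqrt(2)

5*sqrt(72) = 30*sqrt(2); 4*sqrt(360) = 24*sqrt(10); sqrt(18) = 3*sqrt(2); 4*sqrt(360) = 24*sqrt(10); 2*sqrt(250) = 10*sqrt(10)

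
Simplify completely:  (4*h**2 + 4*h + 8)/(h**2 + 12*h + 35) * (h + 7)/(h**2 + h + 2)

4/(h + 5)

Factor: 4*h**2 + 4*h + 8 = 4*(h**2 + h + 2);  h**2 + 12*h + 35 = (h + 7)*(h + 5)
Cancel the common factors (h**2 + h + 2), (h + 7).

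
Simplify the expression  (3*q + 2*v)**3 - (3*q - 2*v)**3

108*q**2*v + 16*v**3

Binomially expand both and collect terms in (3*q), (2*v).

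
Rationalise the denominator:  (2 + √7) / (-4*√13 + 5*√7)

Multiply numerator and denominator by 5*√7 + 4*√13.
Denominator becomes -33; numerator becomes 10*√7 + 8*√13 + 35 + 4*√91.

(-4*√91 - 35 - 8*√13 - 10*√7)/33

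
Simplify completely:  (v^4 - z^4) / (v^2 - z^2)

v^2 + z^2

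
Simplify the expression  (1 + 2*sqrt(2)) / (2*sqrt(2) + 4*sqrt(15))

Multiply numerator and denominator by -4*sqrt(15) + 2*sqrt(2).
Denominator becomes -232; numerator becomes -8*sqrt(30) - 4*sqrt(15) + 2*sqrt(2) + 8.

(-4 - sqrt(2) + 2*sqrt(15) + 4*sqrt(30))/116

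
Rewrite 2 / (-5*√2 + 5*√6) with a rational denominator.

Multiply numerator and denominator by 5*√2 + 5*√6.
Denominator becomes 100; numerator becomes 10*√2 + 10*√6.

(√2 + √6)/10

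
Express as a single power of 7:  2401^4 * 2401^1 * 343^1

7^23

2401^4 = 7^16; 2401^1 = 7^4; 343^1 = 7^3
Combine exponents: 7^23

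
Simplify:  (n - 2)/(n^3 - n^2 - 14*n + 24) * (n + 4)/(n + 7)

1/(n^2 + 4*n - 21)

Factor: n^3 - n^2 - 14*n + 24 = (n + 4)*(n - 3)*(n - 2)
Cancel the common factors (n + 4), (n - 2).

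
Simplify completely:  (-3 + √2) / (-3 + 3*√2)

Multiply numerator and denominator by -3*√2 - 3.
Denominator becomes -9; numerator becomes 3 + 6*√2.

(-2*√2 - 1)/3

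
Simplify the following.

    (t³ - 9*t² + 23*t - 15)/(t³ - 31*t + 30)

Factor: t³ - 9*t² + 23*t - 15 = (t - 5)·(t - 3)·(t - 1);  t³ - 31*t + 30 = (t + 6)·(t - 1)·(t - 5)
Cancel the common factors (t - 5), (t - 1).

(t - 3)/(t + 6)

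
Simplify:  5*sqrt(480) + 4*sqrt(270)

5*sqrt(480) = 20*sqrt(30); 4*sqrt(270) = 12*sqrt(30)
Combine: (20 + 12)·sqrt(30) = 32*sqrt(30)

32*sqrt(30)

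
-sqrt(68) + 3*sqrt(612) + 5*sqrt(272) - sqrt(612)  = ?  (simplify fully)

sqrt(68) = 2*sqrt(17); 3*sqrt(612) = 18*sqrt(17); 5*sqrt(272) = 20*sqrt(17); sqrt(612) = 6*sqrt(17)
Combine: (-2 + 18 + 20 - 6)·sqrt(17) = 30*sqrt(17)

30*sqrt(17)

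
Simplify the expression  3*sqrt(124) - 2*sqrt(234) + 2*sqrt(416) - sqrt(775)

sqrt(31) + 2*sqrt(26)

3*sqrt(124) = 6*sqrt(31); 2*sqrt(234) = 6*sqrt(26); 2*sqrt(416) = 8*sqrt(26); sqrt(775) = 5*sqrt(31)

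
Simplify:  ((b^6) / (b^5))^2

Inside the bracket: b^1
Raise to the power 2: b^2

b^2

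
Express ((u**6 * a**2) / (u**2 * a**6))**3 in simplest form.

Inside the bracket: u**4 * (a**-4)
Raise to the power 3: u**12 * (a**-12)

u**12/a**12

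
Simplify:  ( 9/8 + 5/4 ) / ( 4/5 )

95/32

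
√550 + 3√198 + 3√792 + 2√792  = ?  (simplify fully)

44*√22

√550 = 5*√22; 3√198 = 9*√22; 3√792 = 18*√22; 2√792 = 12*√22
Combine: (5 + 9 + 18 + 12)·√22 = 44*√22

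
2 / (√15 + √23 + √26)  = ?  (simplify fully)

Group as (√15 + √26) + √23; multiply by (√15 + √26) - √23, then rationalise the remaining surd.

(-√8970 + 6*√26 + 9*√23 + 17*√15)/309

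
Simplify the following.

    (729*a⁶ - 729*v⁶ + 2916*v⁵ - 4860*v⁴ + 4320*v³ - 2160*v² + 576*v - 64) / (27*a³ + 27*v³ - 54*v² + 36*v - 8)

Difference of sixth powers: factor out (27*a³ + (3*v - 2)³).

27*a³ - 27*v³ + 54*v² - 36*v + 8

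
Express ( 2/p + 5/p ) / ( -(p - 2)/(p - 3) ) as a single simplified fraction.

(-7*p + 21)/(p^2 - 2*p)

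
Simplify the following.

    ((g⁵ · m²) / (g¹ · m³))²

Inside the bracket: g⁴ · (m^-1)
Raise to the power 2: g⁸ · (m^-2)

g⁸/m²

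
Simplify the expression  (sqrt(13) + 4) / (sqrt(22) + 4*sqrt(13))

Multiply numerator and denominator by -sqrt(22) + 4*sqrt(13).
Denominator becomes 186; numerator becomes -4*sqrt(22) - sqrt(286) + 52 + 16*sqrt(13).

(-4*sqrt(22) - sqrt(286) + 52 + 16*sqrt(13))/186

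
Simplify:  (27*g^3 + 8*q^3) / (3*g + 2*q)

9*g^2 - 6*g*q + 4*q^2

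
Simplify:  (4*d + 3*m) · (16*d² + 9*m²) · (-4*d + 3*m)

-256*d⁴ + 81*m⁴

Telescope via difference of squares: ((3*m)+(4*d))((3*m)-(4*d)) = -16*d² + 9*m², then repeat with the next factor.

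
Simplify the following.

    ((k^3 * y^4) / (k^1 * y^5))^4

k^8/y^4

Inside the bracket: k^2 * (y^-1)
Raise to the power 4: k^8 * (y^-4)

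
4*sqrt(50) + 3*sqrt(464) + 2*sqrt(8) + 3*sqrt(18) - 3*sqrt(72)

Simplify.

4*sqrt(50) = 20*sqrt(2); 3*sqrt(464) = 12*sqrt(29); 2*sqrt(8) = 4*sqrt(2); 3*sqrt(18) = 9*sqrt(2); 3*sqrt(72) = 18*sqrt(2)

15*sqrt(2) + 12*sqrt(29)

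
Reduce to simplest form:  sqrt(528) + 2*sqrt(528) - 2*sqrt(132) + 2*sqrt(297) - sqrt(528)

10*sqrt(33)

sqrt(528) = 4*sqrt(33); 2*sqrt(528) = 8*sqrt(33); 2*sqrt(132) = 4*sqrt(33); 2*sqrt(297) = 6*sqrt(33); sqrt(528) = 4*sqrt(33)
Combine: (4 + 8 - 4 + 6 - 4)·sqrt(33) = 10*sqrt(33)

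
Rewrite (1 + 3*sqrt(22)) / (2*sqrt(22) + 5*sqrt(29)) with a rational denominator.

(-132 - 2*sqrt(22) + 5*sqrt(29) + 15*sqrt(638))/637

Multiply numerator and denominator by -5*sqrt(29) + 2*sqrt(22).
Denominator becomes -637; numerator becomes -15*sqrt(638) - 5*sqrt(29) + 2*sqrt(22) + 132.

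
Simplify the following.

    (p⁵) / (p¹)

Quotient: p⁴

p⁴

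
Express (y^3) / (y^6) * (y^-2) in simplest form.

y^(-5)

Quotient: (y^-3)
Multiply by (y^-2): add exponents.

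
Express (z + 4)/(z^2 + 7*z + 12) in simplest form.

1/(z + 3)

Factor: z^2 + 7*z + 12 = (z + 3)*(z + 4)
Cancel the common factor (z + 4).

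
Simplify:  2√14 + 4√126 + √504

2√14 = 2*√14; 4√126 = 12*√14; √504 = 6*√14
Combine: (2 + 12 + 6)·√14 = 20*√14

20*√14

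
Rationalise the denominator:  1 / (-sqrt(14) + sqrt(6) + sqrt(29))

(-21*sqrt(14) - 9*sqrt(29) + 37*sqrt(6) + 4*sqrt(609))/255

Group as (sqrt(6) + sqrt(29)) - sqrt(14); multiply by (sqrt(6) + sqrt(29)) + sqrt(14), then rationalise the remaining surd.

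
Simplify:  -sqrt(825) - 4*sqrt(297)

sqrt(825) = 5*sqrt(33); 4*sqrt(297) = 12*sqrt(33)
Combine: (-5 - 12)·sqrt(33) = -17*sqrt(33)

-17*sqrt(33)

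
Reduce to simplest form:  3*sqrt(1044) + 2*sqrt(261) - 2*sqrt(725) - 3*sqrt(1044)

-4*sqrt(29)

3*sqrt(1044) = 18*sqrt(29); 2*sqrt(261) = 6*sqrt(29); 2*sqrt(725) = 10*sqrt(29); 3*sqrt(1044) = 18*sqrt(29)
Combine: (18 + 6 - 10 - 18)·sqrt(29) = -4*sqrt(29)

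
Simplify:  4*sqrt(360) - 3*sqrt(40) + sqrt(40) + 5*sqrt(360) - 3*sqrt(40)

44*sqrt(10)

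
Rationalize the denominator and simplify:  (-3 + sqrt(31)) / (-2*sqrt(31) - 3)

Multiply numerator and denominator by -3 + 2*sqrt(31).
Denominator becomes -115; numerator becomes -9*sqrt(31) + 71.

(-71 + 9*sqrt(31))/115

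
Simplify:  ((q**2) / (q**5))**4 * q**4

q**(-8)

Inside the bracket: (q**-3)
Raise to the power 4: (q**-12)
Multiply by q**4: add exponents.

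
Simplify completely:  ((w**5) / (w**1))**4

w**16

Inside the bracket: w**4
Raise to the power 4: w**16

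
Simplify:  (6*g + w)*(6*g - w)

36*g^2 - w^2

Product of conjugates: (P+Q)(P-Q) = P^2 - Q^2.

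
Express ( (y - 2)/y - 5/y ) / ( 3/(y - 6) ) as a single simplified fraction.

Numerator: (y - 2)/y - 5/y = (y - 7)/y
Denominator: 3/(y - 6) = 3/(y - 6)
Divide: ((y - 7)/y) · (y/3 - 2) = (y^2 - 13*y + 42)/(3*y)

(y^2 - 13*y + 42)/(3*y)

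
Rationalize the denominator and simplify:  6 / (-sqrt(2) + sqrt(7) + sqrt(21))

Group as (sqrt(7) + sqrt(21)) - sqrt(2); multiply by (sqrt(7) + sqrt(21)) + sqrt(2), then rationalise the remaining surd.

(-24*sqrt(7) - 21*sqrt(6) + 39*sqrt(2) + 18*sqrt(21))/22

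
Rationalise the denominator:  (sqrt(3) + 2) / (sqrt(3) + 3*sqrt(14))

Multiply numerator and denominator by -3*sqrt(14) + sqrt(3).
Denominator becomes -123; numerator becomes -6*sqrt(14) - 3*sqrt(42) + 3 + 2*sqrt(3).

(-2*sqrt(3) - 3 + 3*sqrt(42) + 6*sqrt(14))/123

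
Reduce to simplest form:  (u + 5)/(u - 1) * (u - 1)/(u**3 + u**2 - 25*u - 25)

1/(u**2 - 4*u - 5)

Factor: u**3 + u**2 - 25*u - 25 = (u + 5)*(u - 5)*(u + 1)
Cancel the common factors (u - 1), (u + 5).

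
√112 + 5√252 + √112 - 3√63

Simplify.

√112 = 4*√7; 5√252 = 30*√7; √112 = 4*√7; 3√63 = 9*√7
Combine: (4 + 30 + 4 - 9)·√7 = 29*√7

29*√7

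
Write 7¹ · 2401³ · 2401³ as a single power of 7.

7¹ = 7^1; 2401³ = 7^12; 2401³ = 7^12
Combine exponents: 7^25

7^25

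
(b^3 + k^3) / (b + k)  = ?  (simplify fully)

b^2 - b*k + k^2

Factor as (a+b)(a^2-ab+b^2) with a=b, b=k.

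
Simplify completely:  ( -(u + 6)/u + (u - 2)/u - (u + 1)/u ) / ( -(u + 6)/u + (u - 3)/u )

Numerator: -(u + 6)/u + (u - 2)/u - (u + 1)/u = (-u - 9)/u
Denominator: -(u + 6)/u + (u - 3)/u = -9/u
Divide: ((-u - 9)/u) · (-u/9) = u/9 + 1

u/9 + 1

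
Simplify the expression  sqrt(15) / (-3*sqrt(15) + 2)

Multiply numerator and denominator by 2 + 3*sqrt(15).
Denominator becomes -131; numerator becomes 2*sqrt(15) + 45.

(-45 - 2*sqrt(15))/131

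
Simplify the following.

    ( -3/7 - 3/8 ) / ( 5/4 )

-9/14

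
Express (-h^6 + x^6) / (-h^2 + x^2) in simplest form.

h^4 + h^2*x^2 + x^4

-h^6 + x^6 factors as (-h + x)*(h + x)*(h^2 - h*x + x^2)*(h^2 + h*x + x^2).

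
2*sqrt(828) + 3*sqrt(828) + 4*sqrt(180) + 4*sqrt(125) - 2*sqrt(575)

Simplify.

20*sqrt(23) + 44*sqrt(5)

2*sqrt(828) = 12*sqrt(23); 3*sqrt(828) = 18*sqrt(23); 4*sqrt(180) = 24*sqrt(5); 4*sqrt(125) = 20*sqrt(5); 2*sqrt(575) = 10*sqrt(23)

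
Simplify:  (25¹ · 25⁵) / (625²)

5^4

25¹ = 5^2; 25⁵ = 5^10; 625² = 5^8
Combine exponents: 5^4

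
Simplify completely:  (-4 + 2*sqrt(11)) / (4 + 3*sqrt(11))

Multiply numerator and denominator by -3*sqrt(11) + 4.
Denominator becomes -83; numerator becomes -82 + 20*sqrt(11).

(-20*sqrt(11) + 82)/83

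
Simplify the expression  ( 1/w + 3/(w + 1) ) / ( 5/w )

Numerator: 1/w + 3/(w + 1) = (4*w + 1)/(w**2 + w)
Denominator: 5/w = 5/w
Divide: ((4*w + 1)/(w**2 + w)) · (w/5) = (4*w + 1)/(5*w + 5)

(4*w + 1)/(5*w + 5)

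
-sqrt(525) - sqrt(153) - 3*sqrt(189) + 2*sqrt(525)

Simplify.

-4*sqrt(21) - 3*sqrt(17)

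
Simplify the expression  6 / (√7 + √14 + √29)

(-21*√58 - 12*√29 + 33*√14 + 54*√7)/82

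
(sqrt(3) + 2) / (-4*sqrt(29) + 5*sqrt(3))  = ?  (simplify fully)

(-8*sqrt(29) - 4*sqrt(87) - 10*sqrt(3) - 15)/389

Multiply numerator and denominator by 5*sqrt(3) + 4*sqrt(29).
Denominator becomes -389; numerator becomes 15 + 10*sqrt(3) + 4*sqrt(87) + 8*sqrt(29).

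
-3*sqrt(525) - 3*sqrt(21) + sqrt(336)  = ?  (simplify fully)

-14*sqrt(21)

3*sqrt(525) = 15*sqrt(21); 3*sqrt(21) = 3*sqrt(21); sqrt(336) = 4*sqrt(21)
Combine: (-15 - 3 + 4)·sqrt(21) = -14*sqrt(21)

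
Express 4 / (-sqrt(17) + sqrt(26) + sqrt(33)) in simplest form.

Group as (sqrt(26) + sqrt(33)) - sqrt(17); multiply by (sqrt(26) + sqrt(33)) + sqrt(17), then rationalise the remaining surd.

(-42*sqrt(17) + 10*sqrt(33) + 24*sqrt(26) + 2*sqrt(14586))/417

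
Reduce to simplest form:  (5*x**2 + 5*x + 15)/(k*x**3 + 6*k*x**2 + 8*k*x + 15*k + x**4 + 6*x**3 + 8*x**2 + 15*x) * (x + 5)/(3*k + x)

Factor: 5*x**2 + 5*x + 15 = 5*(x**2 + x + 3);  k*x**3 + 6*k*x**2 + 8*k*x + 15*k + x**4 + 6*x**3 + 8*x**2 + 15*x = (k + x)*(x + 5)*(x**2 + x + 3)
Cancel the common factors (x**2 + x + 3), (x + 5).

5/(3*k**2 + 4*k*x + x**2)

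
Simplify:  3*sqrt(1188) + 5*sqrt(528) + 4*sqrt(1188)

3*sqrt(1188) = 18*sqrt(33); 5*sqrt(528) = 20*sqrt(33); 4*sqrt(1188) = 24*sqrt(33)
Combine: (18 + 20 + 24)·sqrt(33) = 62*sqrt(33)

62*sqrt(33)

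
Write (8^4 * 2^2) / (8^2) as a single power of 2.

2^8

8^4 = 2^12; 2^2 = 2^2; 8^2 = 2^6
Combine exponents: 2^8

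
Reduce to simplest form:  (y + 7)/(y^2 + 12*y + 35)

1/(y + 5)

Factor: y^2 + 12*y + 35 = (y + 7)*(y + 5)
Cancel the common factor (y + 7).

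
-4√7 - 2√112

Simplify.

4√7 = 4*√7; 2√112 = 8*√7
Combine: (-4 - 8)·√7 = -12*√7

-12*√7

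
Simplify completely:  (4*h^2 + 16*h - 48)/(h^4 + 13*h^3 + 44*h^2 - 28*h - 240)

4/(h^2 + 9*h + 20)

Factor: 4*h^2 + 16*h - 48 = 4*(h - 2)*(h + 6);  h^4 + 13*h^3 + 44*h^2 - 28*h - 240 = (h - 2)*(h + 4)*(h + 5)*(h + 6)
Cancel the common factors (h + 6), (h - 2).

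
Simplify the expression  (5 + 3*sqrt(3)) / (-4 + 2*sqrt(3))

Multiply numerator and denominator by -4 - 2*sqrt(3).
Denominator becomes 4; numerator becomes -22*sqrt(3) - 38.

(-11*sqrt(3) - 19)/2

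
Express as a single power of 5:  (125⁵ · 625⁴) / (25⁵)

5^21

125⁵ = 5^15; 625⁴ = 5^16; 25⁵ = 5^10
Combine exponents: 5^21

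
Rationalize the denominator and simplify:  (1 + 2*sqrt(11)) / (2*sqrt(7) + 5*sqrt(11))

(-4*sqrt(77) - 2*sqrt(7) + 5*sqrt(11) + 110)/247

Multiply numerator and denominator by -2*sqrt(7) + 5*sqrt(11).
Denominator becomes 247; numerator becomes -4*sqrt(77) - 2*sqrt(7) + 5*sqrt(11) + 110.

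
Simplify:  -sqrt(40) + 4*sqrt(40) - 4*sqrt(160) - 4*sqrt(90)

-22*sqrt(10)

sqrt(40) = 2*sqrt(10); 4*sqrt(40) = 8*sqrt(10); 4*sqrt(160) = 16*sqrt(10); 4*sqrt(90) = 12*sqrt(10)
Combine: (-2 + 8 - 16 - 12)·sqrt(10) = -22*sqrt(10)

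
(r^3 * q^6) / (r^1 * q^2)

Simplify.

q^4*r^2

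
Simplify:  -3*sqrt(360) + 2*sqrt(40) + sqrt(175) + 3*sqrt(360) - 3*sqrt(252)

-13*sqrt(7) + 4*sqrt(10)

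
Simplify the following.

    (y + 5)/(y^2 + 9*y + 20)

1/(y + 4)

Factor: y^2 + 9*y + 20 = (y + 4)*(y + 5)
Cancel the common factor (y + 5).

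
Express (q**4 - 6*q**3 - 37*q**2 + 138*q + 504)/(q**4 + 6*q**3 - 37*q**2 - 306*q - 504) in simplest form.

(q - 6)/(q + 6)

Factor: q**4 - 6*q**3 - 37*q**2 + 138*q + 504 = (q + 4)*(q - 7)*(q - 6)*(q + 3);  q**4 + 6*q**3 - 37*q**2 - 306*q - 504 = (q + 4)*(q - 7)*(q + 6)*(q + 3)
Cancel the common factors (q + 4), (q - 7), (q + 3).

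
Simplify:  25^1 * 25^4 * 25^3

25^1 = 5^2; 25^4 = 5^8; 25^3 = 5^6
Combine exponents: 5^16

5^16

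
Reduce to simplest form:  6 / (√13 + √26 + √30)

Group as (√13 + √30) + √26; multiply by (√13 + √30) - √26, then rationalise the remaining surd.

(-312*√15 + 54*√30 + 102*√26 + 258*√13)/1271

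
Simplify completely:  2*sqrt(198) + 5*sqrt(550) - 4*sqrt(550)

11*sqrt(22)

2*sqrt(198) = 6*sqrt(22); 5*sqrt(550) = 25*sqrt(22); 4*sqrt(550) = 20*sqrt(22)
Combine: (6 + 25 - 20)·sqrt(22) = 11*sqrt(22)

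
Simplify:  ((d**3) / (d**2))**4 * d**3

d**7

Inside the bracket: d**1
Raise to the power 4: d**4
Multiply by d**3: add exponents.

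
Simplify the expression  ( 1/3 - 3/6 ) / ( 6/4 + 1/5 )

Numerator: 1/3 - 3/6 = -1/6
Denominator: 6/4 + 1/5 = 17/10
Divide: (-1/6) · (10/17) = -5/51

-5/51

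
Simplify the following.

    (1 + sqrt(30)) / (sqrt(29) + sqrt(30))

-sqrt(870) - sqrt(29) + sqrt(30) + 30

Multiply numerator and denominator by -sqrt(29) + sqrt(30).
Denominator becomes 1; numerator becomes -sqrt(870) - sqrt(29) + sqrt(30) + 30.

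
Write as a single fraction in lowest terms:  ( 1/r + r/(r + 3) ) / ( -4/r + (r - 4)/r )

(r^2 + r + 3)/(r^2 - 5*r - 24)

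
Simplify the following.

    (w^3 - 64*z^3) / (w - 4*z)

w^2 + 4*w*z + 16*z^2

w^3 - (4*z)^3 = (w - 4*z)(w^2 + 4*w*z + 16*z^2).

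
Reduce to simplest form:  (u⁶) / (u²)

Quotient: u⁴

u⁴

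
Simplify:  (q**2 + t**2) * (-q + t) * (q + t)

Telescope via difference of squares: (t+q)(t-q) = -q**2 + t**2, then repeat with the next factor.

-q**4 + t**4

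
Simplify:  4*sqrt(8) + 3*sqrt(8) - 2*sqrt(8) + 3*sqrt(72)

28*sqrt(2)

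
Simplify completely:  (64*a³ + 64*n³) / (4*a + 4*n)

16*a² - 16*a*n + 16*n²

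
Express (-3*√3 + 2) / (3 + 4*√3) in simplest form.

(-42 + 17*√3)/39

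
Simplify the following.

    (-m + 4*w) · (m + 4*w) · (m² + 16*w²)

Telescope via difference of squares: ((4*w)+m)((4*w)-m) = -m² + 16*w², then repeat with the next factor.

-m⁴ + 256*w⁴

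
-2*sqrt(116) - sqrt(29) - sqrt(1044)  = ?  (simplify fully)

-11*sqrt(29)

2*sqrt(116) = 4*sqrt(29); sqrt(29) = sqrt(29); sqrt(1044) = 6*sqrt(29)
Combine: (-4 - 1 - 6)·sqrt(29) = -11*sqrt(29)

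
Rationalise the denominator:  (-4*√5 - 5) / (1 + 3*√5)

(-5 - √5)/4

Multiply numerator and denominator by -3*√5 + 1.
Denominator becomes -44; numerator becomes 11*√5 + 55.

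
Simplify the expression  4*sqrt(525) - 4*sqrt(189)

8*sqrt(21)

4*sqrt(525) = 20*sqrt(21); 4*sqrt(189) = 12*sqrt(21)
Combine: (20 - 12)·sqrt(21) = 8*sqrt(21)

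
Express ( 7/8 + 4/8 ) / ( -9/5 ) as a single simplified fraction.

-55/72

Numerator: 7/8 + 4/8 = 11/8
Denominator: -9/5 = -9/5
Divide: (11/8) · (-5/9) = -55/72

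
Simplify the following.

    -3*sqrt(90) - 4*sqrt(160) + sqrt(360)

-19*sqrt(10)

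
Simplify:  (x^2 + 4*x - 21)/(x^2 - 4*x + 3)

Factor: x^2 + 4*x - 21 = (x + 7)*(x - 3);  x^2 - 4*x + 3 = (x - 3)*(x - 1)
Cancel the common factor (x - 3).

(x + 7)/(x - 1)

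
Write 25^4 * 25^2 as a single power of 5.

5^12

25^4 = 5^8; 25^2 = 5^4
Combine exponents: 5^12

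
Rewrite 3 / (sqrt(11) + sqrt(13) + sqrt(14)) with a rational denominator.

Group as (sqrt(11) + sqrt(14)) + sqrt(13); multiply by (sqrt(11) + sqrt(14)) - sqrt(13), then rationalise the remaining surd.

(-3*sqrt(2002) + 15*sqrt(14) + 18*sqrt(13) + 24*sqrt(11))/236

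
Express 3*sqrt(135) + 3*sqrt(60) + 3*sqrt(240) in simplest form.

3*sqrt(135) = 9*sqrt(15); 3*sqrt(60) = 6*sqrt(15); 3*sqrt(240) = 12*sqrt(15)
Combine: (9 + 6 + 12)·sqrt(15) = 27*sqrt(15)

27*sqrt(15)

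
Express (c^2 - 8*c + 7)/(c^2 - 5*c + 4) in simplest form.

Factor: c^2 - 8*c + 7 = (c - 7)*(c - 1);  c^2 - 5*c + 4 = (c - 1)*(c - 4)
Cancel the common factor (c - 1).

(c - 7)/(c - 4)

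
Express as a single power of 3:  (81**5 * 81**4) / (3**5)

81**5 = 3**20; 81**4 = 3**16; 3**5 = 3**5
Combine exponents: 3**31

3**31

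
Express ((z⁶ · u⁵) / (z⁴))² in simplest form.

u^10*z⁴

Inside the bracket: z² · u⁵
Raise to the power 2: z⁴ · u^10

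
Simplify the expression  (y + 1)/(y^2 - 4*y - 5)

1/(y - 5)

Factor: y^2 - 4*y - 5 = (y - 5)*(y + 1)
Cancel the common factor (y + 1).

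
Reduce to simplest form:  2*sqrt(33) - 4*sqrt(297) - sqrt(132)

-12*sqrt(33)

2*sqrt(33) = 2*sqrt(33); 4*sqrt(297) = 12*sqrt(33); sqrt(132) = 2*sqrt(33)
Combine: (2 - 12 - 2)·sqrt(33) = -12*sqrt(33)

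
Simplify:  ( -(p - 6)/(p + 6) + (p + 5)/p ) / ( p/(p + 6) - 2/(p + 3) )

Numerator: -(p - 6)/(p + 6) + (p + 5)/p = (17*p + 30)/(p^2 + 6*p)
Denominator: p/(p + 6) - 2/(p + 3) = (p^2 + p - 12)/(p^2 + 9*p + 18)
Divide: ((17*p + 30)/(p^2 + 6*p)) · ((p^2 + 9*p + 18)/(p^2 + p - 12)) = (17*p^2 + 81*p + 90)/(p^3 + p^2 - 12*p)

(17*p^2 + 81*p + 90)/(p^3 + p^2 - 12*p)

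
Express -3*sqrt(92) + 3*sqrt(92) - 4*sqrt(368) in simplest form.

-16*sqrt(23)

3*sqrt(92) = 6*sqrt(23); 3*sqrt(92) = 6*sqrt(23); 4*sqrt(368) = 16*sqrt(23)
Combine: (-6 + 6 - 16)·sqrt(23) = -16*sqrt(23)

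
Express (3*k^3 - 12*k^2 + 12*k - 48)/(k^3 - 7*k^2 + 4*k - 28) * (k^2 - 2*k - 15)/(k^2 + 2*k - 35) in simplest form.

(3*k^2 - 3*k - 36)/(k^2 - 49)

Factor: 3*k^3 - 12*k^2 + 12*k - 48 = 3*(k^2 + 4)*(k - 4);  k^3 - 7*k^2 + 4*k - 28 = (k - 7)*(k^2 + 4);  k^2 - 2*k - 15 = (k - 5)*(k + 3);  k^2 + 2*k - 35 = (k - 5)*(k + 7)
Cancel the common factors (k^2 + 4), (k - 5).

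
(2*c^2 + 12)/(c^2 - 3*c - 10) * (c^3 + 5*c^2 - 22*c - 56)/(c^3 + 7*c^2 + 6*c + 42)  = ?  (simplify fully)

(2*c - 8)/(c - 5)

Factor: 2*c^2 + 12 = 2*(c^2 + 6);  c^2 - 3*c - 10 = (c - 5)*(c + 2);  c^3 + 5*c^2 - 22*c - 56 = (c - 4)*(c + 7)*(c + 2);  c^3 + 7*c^2 + 6*c + 42 = (c^2 + 6)*(c + 7)
Cancel the common factors (c^2 + 6), (c + 2), (c + 7).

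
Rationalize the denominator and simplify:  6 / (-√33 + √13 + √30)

(-15*√33 + 24*√30 + 75*√13 + 9*√1430)/365

Group as (√13 + √30) - √33; multiply by (√13 + √30) + √33, then rationalise the remaining surd.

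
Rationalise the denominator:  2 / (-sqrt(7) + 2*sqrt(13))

Multiply numerator and denominator by sqrt(7) + 2*sqrt(13).
Denominator becomes 45; numerator becomes 2*sqrt(7) + 4*sqrt(13).

(2*sqrt(7) + 4*sqrt(13))/45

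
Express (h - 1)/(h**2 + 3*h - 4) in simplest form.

Factor: h**2 + 3*h - 4 = (h + 4)*(h - 1)
Cancel the common factor (h - 1).

1/(h + 4)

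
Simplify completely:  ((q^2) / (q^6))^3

Inside the bracket: (q^-4)
Raise to the power 3: (q^-12)

q^(-12)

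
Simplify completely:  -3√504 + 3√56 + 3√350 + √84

2*√21 + 3*√14

3√504 = 18*√14; 3√56 = 6*√14; 3√350 = 15*√14; √84 = 2*√21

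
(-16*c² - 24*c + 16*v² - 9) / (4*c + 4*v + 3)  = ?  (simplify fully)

-4*c + 4*v - 3

-16*c² - 24*c + 16*v² - 9 factors as (-4*c + 4*v - 3)*(4*c + 4*v + 3).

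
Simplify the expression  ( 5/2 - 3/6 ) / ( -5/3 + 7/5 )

-15/2

Numerator: 5/2 - 3/6 = 2
Denominator: -5/3 + 7/5 = -4/15
Divide: (2) · (-15/4) = -15/2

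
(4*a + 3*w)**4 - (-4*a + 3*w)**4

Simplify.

Binomially expand both and collect terms in (3*w), (4*a).

1536*a**3*w + 864*a*w**3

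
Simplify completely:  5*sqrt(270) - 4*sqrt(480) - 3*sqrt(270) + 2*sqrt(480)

5*sqrt(270) = 15*sqrt(30); 4*sqrt(480) = 16*sqrt(30); 3*sqrt(270) = 9*sqrt(30); 2*sqrt(480) = 8*sqrt(30)
Combine: (15 - 16 - 9 + 8)·sqrt(30) = -2*sqrt(30)

-2*sqrt(30)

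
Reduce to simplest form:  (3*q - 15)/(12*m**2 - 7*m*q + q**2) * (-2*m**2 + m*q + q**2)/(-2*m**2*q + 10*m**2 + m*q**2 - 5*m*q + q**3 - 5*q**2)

3/(12*m**2 - 7*m*q + q**2)

Factor: 3*q - 15 = 3*(q - 5);  12*m**2 - 7*m*q + q**2 = (-4*m + q)*(-3*m + q);  -2*m**2 + m*q + q**2 = (2*m + q)*(-m + q);  -2*m**2*q + 10*m**2 + m*q**2 - 5*m*q + q**3 - 5*q**2 = (q - 5)*(2*m + q)*(-m + q)
Cancel the common factors (2*m + q), (-m + q), (q - 5).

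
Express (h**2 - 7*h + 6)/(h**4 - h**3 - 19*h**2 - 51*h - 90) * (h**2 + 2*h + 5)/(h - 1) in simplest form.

Factor: h**2 - 7*h + 6 = (h - 6)*(h - 1);  h**4 - h**3 - 19*h**2 - 51*h - 90 = (h**2 + 2*h + 5)*(h + 3)*(h - 6)
Cancel the common factors (h**2 + 2*h + 5), (h - 1), (h - 6).

1/(h + 3)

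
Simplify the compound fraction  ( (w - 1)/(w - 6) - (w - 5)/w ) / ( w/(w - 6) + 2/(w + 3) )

Numerator: (w - 1)/(w - 6) - (w - 5)/w = (10*w - 30)/(w**2 - 6*w)
Denominator: w/(w - 6) + 2/(w + 3) = (w**2 + 5*w - 12)/(w**2 - 3*w - 18)
Divide: ((10*w - 30)/(w**2 - 6*w)) · ((w**2 - 3*w - 18)/(w**2 + 5*w - 12)) = (10*w**2 - 90)/(w**3 + 5*w**2 - 12*w)

(10*w**2 - 90)/(w**3 + 5*w**2 - 12*w)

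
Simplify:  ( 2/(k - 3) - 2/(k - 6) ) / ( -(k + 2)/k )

Numerator: 2/(k - 3) - 2/(k - 6) = -6/(k² - 9*k + 18)
Denominator: -(k + 2)/k = (-k - 2)/k
Divide: (-6/(k² - 9*k + 18)) · (k/(-k - 2)) = 6*k/(k³ - 7*k² + 36)

6*k/(k³ - 7*k² + 36)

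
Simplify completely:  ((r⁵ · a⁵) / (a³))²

a⁴*r^10

Inside the bracket: r⁵ · a²
Raise to the power 2: r^10 · a⁴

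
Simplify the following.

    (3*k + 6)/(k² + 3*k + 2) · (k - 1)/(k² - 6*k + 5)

3/(k² - 4*k - 5)

Factor: 3*k + 6 = 3·(k + 2);  k² + 3*k + 2 = (k + 1)·(k + 2);  k² - 6*k + 5 = (k - 1)·(k - 5)
Cancel the common factors (k + 2), (k - 1).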